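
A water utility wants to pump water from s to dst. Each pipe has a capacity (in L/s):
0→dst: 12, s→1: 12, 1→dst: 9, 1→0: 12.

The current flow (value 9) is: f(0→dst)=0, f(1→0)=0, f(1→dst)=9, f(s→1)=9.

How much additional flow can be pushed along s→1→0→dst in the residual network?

Residual capacities along the path: s→1: 3, 1→0: 12, 0→dst: 12.
Minimum is 3.

3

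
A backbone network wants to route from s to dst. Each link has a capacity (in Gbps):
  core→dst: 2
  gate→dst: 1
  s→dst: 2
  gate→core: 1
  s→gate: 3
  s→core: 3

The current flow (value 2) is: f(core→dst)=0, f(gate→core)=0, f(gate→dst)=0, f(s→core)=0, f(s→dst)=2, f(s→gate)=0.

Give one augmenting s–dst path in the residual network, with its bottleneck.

Residual along s→gate→dst: s→gate: 3, gate→dst: 1.
Bottleneck = min = 1.

s→gate→dst, bottleneck 1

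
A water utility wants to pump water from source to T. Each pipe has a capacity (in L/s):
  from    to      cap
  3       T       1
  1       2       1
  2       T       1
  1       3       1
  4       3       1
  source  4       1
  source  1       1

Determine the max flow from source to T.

Augment source->1->2->T: bottleneck 1. Total 1.
Augment source->4->3->T: bottleneck 1. Total 2.
No augmenting path remains in the residual graph.

2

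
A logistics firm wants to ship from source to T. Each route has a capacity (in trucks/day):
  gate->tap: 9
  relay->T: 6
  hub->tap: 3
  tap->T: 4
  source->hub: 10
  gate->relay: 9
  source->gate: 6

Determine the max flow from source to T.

9

Augment source->hub->tap->T: bottleneck 3. Total 3.
Augment source->gate->tap->T: bottleneck 1. Total 4.
Augment source->gate->relay->T: bottleneck 5. Total 9.
No augmenting path remains in the residual graph.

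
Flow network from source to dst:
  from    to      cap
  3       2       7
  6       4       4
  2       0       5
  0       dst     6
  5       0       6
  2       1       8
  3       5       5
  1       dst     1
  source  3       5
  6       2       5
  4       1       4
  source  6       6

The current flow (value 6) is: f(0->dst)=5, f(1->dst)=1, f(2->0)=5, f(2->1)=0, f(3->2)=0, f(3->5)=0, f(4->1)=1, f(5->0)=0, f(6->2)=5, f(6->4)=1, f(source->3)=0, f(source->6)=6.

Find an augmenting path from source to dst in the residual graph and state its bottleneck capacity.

source->3->5->0->dst, bottleneck 1

Residual along source->3->5->0->dst: source->3: 5, 3->5: 5, 5->0: 6, 0->dst: 1.
Bottleneck = min = 1.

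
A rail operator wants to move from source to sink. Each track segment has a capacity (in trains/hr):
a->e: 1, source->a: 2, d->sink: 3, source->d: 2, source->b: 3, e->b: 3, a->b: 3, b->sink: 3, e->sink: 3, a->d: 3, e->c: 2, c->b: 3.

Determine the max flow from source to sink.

Augment source->d->sink: bottleneck 2. Total 2.
Augment source->b->sink: bottleneck 3. Total 5.
Augment source->a->e->sink: bottleneck 1. Total 6.
Augment source->a->d->sink: bottleneck 1. Total 7.
No augmenting path remains in the residual graph.

7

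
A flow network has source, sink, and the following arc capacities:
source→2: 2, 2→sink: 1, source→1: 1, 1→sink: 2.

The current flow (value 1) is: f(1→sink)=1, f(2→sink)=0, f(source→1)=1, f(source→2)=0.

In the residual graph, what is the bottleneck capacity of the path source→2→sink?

Residual capacities along the path: source→2: 2, 2→sink: 1.
Minimum is 1.

1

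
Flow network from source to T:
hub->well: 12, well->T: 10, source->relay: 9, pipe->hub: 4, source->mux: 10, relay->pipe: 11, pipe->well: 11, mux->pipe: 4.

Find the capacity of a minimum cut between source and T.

10

Max flow = 10 (via 2 augmenting paths).
In the residual at optimum, the set reachable from source is {hub, mux, pipe, relay, source, well}.
Cut edges: well->T (cap 10). Sum = 10.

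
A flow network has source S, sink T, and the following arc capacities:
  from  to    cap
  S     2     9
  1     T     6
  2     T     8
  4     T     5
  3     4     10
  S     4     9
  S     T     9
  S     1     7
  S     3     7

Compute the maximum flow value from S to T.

Augment S→T: bottleneck 9. Total 9.
Augment S→1→T: bottleneck 6. Total 15.
Augment S→2→T: bottleneck 8. Total 23.
Augment S→4→T: bottleneck 5. Total 28.
No augmenting path remains in the residual graph.

28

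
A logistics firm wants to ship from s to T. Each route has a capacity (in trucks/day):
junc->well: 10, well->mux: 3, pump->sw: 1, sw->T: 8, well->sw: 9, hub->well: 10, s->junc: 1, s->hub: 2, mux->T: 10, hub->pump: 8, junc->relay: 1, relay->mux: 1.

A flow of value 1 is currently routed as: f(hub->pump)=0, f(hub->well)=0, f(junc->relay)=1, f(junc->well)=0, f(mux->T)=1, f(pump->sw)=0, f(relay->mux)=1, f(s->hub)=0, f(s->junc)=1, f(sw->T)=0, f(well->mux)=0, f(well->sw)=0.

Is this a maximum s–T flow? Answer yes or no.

No

Residual path s->hub->well->mux->T has bottleneck 2 > 0.
Pushing 2 along it raises the flow to 3, so the given flow is not maximum.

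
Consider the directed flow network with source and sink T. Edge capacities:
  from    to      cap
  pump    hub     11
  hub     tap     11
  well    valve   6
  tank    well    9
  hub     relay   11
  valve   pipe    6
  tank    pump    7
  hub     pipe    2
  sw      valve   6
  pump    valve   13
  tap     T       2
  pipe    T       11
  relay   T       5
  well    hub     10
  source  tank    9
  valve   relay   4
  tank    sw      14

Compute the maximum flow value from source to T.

Augment source→tank→well→valve→relay→T: bottleneck 4. Total 4.
Augment source→tank→well→valve→pipe→T: bottleneck 2. Total 6.
Augment source→tank→well→hub→pipe→T: bottleneck 2. Total 8.
Augment source→tank→well→hub→relay→T: bottleneck 1. Total 9.
No augmenting path remains in the residual graph.

9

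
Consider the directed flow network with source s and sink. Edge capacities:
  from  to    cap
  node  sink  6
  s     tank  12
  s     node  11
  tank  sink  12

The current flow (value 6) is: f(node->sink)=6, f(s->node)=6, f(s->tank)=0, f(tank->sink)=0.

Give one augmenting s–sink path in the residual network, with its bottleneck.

s->tank->sink, bottleneck 12

Residual along s->tank->sink: s->tank: 12, tank->sink: 12.
Bottleneck = min = 12.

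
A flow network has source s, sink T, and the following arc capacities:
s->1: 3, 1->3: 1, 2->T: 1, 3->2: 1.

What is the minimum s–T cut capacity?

1

Max flow = 1 (via 1 augmenting path).
In the residual at optimum, the set reachable from s is {1, s}.
Cut edges: 1->3 (cap 1). Sum = 1.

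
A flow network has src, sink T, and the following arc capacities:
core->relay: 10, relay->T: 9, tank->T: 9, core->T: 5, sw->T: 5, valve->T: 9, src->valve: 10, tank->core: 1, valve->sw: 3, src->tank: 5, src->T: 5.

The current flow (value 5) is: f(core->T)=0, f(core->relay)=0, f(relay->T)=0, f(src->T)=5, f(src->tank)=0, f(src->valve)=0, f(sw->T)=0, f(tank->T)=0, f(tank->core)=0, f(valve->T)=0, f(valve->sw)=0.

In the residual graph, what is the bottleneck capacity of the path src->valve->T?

Residual capacities along the path: src->valve: 10, valve->T: 9.
Minimum is 9.

9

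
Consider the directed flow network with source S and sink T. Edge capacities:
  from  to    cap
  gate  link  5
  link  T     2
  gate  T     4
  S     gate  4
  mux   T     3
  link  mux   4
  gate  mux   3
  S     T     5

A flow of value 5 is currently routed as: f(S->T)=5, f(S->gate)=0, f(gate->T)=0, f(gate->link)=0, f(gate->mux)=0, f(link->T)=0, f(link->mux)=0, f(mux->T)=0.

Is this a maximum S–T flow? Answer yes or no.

Residual path S->gate->T has bottleneck 4 > 0.
Pushing 4 along it raises the flow to 9, so the given flow is not maximum.

No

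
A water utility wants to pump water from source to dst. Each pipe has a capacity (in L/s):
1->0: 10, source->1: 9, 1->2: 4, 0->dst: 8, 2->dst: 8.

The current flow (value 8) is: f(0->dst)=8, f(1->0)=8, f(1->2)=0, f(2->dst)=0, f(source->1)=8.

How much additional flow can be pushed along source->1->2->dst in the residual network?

1

Residual capacities along the path: source->1: 1, 1->2: 4, 2->dst: 8.
Minimum is 1.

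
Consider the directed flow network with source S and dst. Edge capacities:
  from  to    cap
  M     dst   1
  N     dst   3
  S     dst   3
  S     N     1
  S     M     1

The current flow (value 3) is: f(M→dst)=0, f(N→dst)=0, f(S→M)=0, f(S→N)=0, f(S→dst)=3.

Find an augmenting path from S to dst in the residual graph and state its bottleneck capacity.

S→N→dst, bottleneck 1

Residual along S→N→dst: S→N: 1, N→dst: 3.
Bottleneck = min = 1.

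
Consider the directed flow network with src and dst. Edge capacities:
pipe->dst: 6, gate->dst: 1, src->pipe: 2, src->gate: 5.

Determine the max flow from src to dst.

3

Augment src->pipe->dst: bottleneck 2. Total 2.
Augment src->gate->dst: bottleneck 1. Total 3.
No augmenting path remains in the residual graph.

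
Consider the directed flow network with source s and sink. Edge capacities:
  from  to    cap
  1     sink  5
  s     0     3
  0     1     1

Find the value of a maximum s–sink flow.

Augment s→0→1→sink: bottleneck 1. Total 1.
No augmenting path remains in the residual graph.

1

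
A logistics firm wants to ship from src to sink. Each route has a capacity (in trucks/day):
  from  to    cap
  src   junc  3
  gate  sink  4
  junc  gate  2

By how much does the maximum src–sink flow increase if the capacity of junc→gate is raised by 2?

1

Original max flow = 2.
After raising cap(junc→gate), augmenting paths through that edge carry 1 more unit.
New max flow = 3. Increase = 1.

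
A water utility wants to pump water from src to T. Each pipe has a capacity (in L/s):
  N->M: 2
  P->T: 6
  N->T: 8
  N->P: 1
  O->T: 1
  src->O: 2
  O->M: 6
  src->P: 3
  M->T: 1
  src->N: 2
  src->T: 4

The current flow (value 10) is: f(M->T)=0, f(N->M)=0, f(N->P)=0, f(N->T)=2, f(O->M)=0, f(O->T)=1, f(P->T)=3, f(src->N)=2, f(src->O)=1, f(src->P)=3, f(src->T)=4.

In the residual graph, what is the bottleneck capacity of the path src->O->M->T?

Residual capacities along the path: src->O: 1, O->M: 6, M->T: 1.
Minimum is 1.

1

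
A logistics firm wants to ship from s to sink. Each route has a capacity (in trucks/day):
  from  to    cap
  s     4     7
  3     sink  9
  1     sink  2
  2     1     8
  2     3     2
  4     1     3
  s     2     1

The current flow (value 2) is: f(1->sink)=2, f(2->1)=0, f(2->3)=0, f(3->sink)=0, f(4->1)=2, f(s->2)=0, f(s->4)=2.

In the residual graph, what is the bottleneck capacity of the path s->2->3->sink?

1

Residual capacities along the path: s->2: 1, 2->3: 2, 3->sink: 9.
Minimum is 1.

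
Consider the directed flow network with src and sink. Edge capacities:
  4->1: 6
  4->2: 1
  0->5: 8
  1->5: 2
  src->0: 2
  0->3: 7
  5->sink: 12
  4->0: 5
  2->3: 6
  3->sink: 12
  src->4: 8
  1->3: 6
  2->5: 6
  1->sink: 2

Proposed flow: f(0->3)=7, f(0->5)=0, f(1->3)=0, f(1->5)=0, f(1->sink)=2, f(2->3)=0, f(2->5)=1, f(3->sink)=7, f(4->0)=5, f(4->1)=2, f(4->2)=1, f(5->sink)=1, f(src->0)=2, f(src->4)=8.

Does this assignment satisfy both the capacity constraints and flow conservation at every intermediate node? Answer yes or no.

Yes

Every edge has 0 ≤ f(e) ≤ cap(e).
At each intermediate node, inflow equals outflow.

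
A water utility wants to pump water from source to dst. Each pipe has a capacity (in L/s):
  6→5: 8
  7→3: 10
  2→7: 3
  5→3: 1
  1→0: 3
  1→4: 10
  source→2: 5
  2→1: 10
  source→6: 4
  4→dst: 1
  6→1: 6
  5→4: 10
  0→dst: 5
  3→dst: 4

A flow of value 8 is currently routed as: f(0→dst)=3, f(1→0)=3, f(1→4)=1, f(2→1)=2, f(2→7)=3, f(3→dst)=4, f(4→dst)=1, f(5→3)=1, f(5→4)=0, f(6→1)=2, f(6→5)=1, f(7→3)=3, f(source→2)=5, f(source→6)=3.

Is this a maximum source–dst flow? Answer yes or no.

Yes

Residual reachable from source: {1, 2, 4, 5, 6, source}; dst is not reachable.
Saturated cut: 2→7, 1→0, 5→3, 4→dst with total capacity 8 = current flow value. Flow is maximum.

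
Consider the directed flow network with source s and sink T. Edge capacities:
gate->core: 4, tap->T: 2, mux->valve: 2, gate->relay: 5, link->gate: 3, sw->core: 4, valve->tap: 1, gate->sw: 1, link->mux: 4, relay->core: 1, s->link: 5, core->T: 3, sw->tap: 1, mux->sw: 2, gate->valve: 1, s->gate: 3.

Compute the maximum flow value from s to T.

5

Augment s->gate->core->T: bottleneck 3. Total 3.
Augment s->link->gate->sw->tap->T: bottleneck 1. Total 4.
Augment s->link->gate->valve->tap->T: bottleneck 1. Total 5.
No augmenting path remains in the residual graph.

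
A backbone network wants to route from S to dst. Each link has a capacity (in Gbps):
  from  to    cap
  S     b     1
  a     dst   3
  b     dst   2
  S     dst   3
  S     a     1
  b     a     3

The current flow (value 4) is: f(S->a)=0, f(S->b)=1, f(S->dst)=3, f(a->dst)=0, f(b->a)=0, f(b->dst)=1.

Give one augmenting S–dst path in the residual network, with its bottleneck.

Residual along S->a->dst: S->a: 1, a->dst: 3.
Bottleneck = min = 1.

S->a->dst, bottleneck 1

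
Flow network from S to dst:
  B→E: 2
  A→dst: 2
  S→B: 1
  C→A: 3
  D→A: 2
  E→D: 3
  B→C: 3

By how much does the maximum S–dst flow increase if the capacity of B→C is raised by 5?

Original max flow = 1.
Edge B→C does not cross the min cut (source side {S}), so extra capacity there cannot help.
New max flow = 1. Increase = 0.

0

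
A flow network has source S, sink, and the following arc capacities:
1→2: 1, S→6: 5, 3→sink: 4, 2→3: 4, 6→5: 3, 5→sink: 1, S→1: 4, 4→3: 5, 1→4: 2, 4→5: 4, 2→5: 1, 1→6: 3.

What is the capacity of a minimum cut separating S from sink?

4

Max flow = 4 (via 3 augmenting paths).
In the residual at optimum, the set reachable from S is {1, 5, 6, S}.
Cut edges: 1→2 (cap 1), 1→4 (cap 2), 5→sink (cap 1). Sum = 4.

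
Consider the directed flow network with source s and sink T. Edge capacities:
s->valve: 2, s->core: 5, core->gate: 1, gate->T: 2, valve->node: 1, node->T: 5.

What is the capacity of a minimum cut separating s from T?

Max flow = 2 (via 2 augmenting paths).
In the residual at optimum, the set reachable from s is {core, s, valve}.
Cut edges: valve->node (cap 1), core->gate (cap 1). Sum = 2.

2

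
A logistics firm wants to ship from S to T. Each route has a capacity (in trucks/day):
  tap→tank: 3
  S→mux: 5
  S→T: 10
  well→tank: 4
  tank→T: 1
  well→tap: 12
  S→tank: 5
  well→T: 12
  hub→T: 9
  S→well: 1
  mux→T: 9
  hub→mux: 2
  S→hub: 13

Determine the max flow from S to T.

28

Augment S→T: bottleneck 10. Total 10.
Augment S→well→T: bottleneck 1. Total 11.
Augment S→tank→T: bottleneck 1. Total 12.
Augment S→hub→T: bottleneck 9. Total 21.
Augment S→mux→T: bottleneck 5. Total 26.
Augment S→hub→mux→T: bottleneck 2. Total 28.
No augmenting path remains in the residual graph.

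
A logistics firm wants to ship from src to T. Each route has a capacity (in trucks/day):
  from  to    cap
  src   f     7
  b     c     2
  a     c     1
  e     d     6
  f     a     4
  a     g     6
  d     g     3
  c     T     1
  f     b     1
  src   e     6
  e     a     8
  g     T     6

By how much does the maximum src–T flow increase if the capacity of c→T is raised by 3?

Original max flow = 7.
After raising cap(c→T), augmenting paths through that edge carry 1 more unit.
New max flow = 8. Increase = 1.

1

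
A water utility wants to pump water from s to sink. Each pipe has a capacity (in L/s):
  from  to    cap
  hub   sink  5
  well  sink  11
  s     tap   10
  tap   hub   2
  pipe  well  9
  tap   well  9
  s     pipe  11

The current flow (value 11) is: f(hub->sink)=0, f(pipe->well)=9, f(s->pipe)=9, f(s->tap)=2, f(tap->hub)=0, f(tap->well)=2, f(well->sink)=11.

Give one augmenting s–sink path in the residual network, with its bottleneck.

s->tap->hub->sink, bottleneck 2

Residual along s->tap->hub->sink: s->tap: 8, tap->hub: 2, hub->sink: 5.
Bottleneck = min = 2.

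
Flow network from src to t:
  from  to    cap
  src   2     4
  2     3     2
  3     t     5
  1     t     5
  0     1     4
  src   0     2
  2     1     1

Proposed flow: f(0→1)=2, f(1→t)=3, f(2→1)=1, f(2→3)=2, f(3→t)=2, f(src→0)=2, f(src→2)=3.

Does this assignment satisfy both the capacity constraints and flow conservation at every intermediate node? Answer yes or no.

Yes

Every edge has 0 ≤ f(e) ≤ cap(e).
At each intermediate node, inflow equals outflow.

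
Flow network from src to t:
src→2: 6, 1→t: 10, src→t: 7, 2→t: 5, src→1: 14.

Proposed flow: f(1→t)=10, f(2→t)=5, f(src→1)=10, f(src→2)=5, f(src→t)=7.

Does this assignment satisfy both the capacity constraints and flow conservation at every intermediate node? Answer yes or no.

Yes

Every edge has 0 ≤ f(e) ≤ cap(e).
At each intermediate node, inflow equals outflow.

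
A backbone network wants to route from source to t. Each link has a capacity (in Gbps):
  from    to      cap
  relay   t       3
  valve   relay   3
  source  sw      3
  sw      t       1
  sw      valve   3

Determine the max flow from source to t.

Augment source→sw→t: bottleneck 1. Total 1.
Augment source→sw→valve→relay→t: bottleneck 2. Total 3.
No augmenting path remains in the residual graph.

3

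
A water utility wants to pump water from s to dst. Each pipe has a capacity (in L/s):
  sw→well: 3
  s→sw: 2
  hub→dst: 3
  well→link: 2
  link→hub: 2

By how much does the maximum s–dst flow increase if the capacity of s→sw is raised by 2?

Original max flow = 2.
Even with extra capacity on s→sw, another cut of capacity 2 remains binding.
New max flow = 2. Increase = 0.

0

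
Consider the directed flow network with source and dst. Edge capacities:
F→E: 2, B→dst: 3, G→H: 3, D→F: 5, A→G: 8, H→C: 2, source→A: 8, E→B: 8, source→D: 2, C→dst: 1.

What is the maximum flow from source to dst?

3

Augment source→A→G→H→C→dst: bottleneck 1. Total 1.
Augment source→D→F→E→B→dst: bottleneck 2. Total 3.
No augmenting path remains in the residual graph.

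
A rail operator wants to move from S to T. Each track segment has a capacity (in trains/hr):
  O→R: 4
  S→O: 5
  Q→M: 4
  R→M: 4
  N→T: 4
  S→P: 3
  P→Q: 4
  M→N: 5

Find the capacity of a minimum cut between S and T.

Max flow = 4 (via 1 augmenting path).
In the residual at optimum, the set reachable from S is {M, N, O, P, Q, R, S}.
Cut edges: N→T (cap 4). Sum = 4.

4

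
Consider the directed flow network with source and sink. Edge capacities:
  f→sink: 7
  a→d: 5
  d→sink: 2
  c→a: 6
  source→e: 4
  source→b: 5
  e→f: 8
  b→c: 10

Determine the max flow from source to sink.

6

Augment source→e→f→sink: bottleneck 4. Total 4.
Augment source→b→c→a→d→sink: bottleneck 2. Total 6.
No augmenting path remains in the residual graph.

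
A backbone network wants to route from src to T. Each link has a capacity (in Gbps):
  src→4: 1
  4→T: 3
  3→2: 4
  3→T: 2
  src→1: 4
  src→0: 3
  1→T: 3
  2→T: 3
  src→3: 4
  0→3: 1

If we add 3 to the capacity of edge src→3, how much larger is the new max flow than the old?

0

Original max flow = 9.
Even with extra capacity on src→3, another cut of capacity 9 remains binding.
New max flow = 9. Increase = 0.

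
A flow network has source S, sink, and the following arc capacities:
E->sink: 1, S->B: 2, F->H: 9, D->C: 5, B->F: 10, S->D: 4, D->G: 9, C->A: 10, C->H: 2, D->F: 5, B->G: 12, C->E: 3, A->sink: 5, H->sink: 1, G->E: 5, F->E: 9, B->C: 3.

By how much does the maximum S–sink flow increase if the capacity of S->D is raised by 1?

1

Original max flow = 6.
After raising cap(S->D), augmenting paths through that edge carry 1 more unit.
New max flow = 7. Increase = 1.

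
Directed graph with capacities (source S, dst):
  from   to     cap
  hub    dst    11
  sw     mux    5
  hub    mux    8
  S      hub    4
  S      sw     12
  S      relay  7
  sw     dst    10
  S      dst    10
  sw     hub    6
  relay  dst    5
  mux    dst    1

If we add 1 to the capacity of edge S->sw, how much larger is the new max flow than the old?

Original max flow = 31.
After raising cap(S->sw), augmenting paths through that edge carry 1 more unit.
New max flow = 32. Increase = 1.

1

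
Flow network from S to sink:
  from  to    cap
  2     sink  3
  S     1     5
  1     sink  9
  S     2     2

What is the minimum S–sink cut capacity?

7

Max flow = 7 (via 2 augmenting paths).
In the residual at optimum, the set reachable from S is {S}.
Cut edges: S→1 (cap 5), S→2 (cap 2). Sum = 7.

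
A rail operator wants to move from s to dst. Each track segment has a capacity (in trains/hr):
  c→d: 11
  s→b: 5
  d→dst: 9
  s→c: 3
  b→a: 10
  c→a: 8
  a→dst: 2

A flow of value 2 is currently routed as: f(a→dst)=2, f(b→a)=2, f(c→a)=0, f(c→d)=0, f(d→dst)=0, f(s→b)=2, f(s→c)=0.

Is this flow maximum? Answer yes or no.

Residual path s→c→d→dst has bottleneck 3 > 0.
Pushing 3 along it raises the flow to 5, so the given flow is not maximum.

No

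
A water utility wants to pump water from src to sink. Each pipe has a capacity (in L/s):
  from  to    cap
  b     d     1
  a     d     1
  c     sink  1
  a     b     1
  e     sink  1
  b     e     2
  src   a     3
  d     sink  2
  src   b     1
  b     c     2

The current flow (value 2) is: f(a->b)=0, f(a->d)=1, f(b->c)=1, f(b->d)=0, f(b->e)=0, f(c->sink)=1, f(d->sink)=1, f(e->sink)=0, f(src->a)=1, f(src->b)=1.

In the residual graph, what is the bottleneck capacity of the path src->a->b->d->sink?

1

Residual capacities along the path: src->a: 2, a->b: 1, b->d: 1, d->sink: 1.
Minimum is 1.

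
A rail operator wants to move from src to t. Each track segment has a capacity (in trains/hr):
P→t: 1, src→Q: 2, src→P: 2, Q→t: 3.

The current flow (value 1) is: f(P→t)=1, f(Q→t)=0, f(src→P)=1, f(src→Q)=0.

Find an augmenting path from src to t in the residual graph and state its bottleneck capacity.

src→Q→t, bottleneck 2

Residual along src→Q→t: src→Q: 2, Q→t: 3.
Bottleneck = min = 2.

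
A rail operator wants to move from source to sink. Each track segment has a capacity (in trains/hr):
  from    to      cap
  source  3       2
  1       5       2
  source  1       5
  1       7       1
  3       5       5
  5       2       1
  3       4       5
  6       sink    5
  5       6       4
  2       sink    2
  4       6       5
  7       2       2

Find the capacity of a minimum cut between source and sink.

Max flow = 5 (via 4 augmenting paths).
In the residual at optimum, the set reachable from source is {1, source}.
Cut edges: source→3 (cap 2), 1→7 (cap 1), 1→5 (cap 2). Sum = 5.

5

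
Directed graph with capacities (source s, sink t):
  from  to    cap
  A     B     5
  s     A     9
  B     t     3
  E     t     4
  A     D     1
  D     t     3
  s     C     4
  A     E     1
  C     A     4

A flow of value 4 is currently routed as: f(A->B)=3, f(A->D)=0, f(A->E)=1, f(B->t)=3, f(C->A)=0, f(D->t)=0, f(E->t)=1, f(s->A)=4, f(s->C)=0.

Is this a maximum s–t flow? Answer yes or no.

No

Residual path s->A->D->t has bottleneck 1 > 0.
Pushing 1 along it raises the flow to 5, so the given flow is not maximum.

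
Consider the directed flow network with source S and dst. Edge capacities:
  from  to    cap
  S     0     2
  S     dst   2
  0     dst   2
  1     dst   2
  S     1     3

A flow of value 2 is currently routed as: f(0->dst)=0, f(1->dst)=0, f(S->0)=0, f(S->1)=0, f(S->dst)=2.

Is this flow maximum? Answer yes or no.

Residual path S->0->dst has bottleneck 2 > 0.
Pushing 2 along it raises the flow to 4, so the given flow is not maximum.

No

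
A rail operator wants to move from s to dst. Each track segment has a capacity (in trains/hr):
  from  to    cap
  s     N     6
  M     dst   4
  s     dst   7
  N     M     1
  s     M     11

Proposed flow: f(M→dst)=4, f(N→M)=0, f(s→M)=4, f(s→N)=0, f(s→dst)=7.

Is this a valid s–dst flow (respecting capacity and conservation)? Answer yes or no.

Every edge has 0 ≤ f(e) ≤ cap(e).
At each intermediate node, inflow equals outflow.

Yes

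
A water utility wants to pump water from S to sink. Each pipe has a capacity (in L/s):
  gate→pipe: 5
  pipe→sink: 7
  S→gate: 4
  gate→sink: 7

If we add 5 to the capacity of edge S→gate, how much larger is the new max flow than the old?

5

Original max flow = 4.
After raising cap(S→gate), augmenting paths through that edge carry 5 more units.
New max flow = 9. Increase = 5.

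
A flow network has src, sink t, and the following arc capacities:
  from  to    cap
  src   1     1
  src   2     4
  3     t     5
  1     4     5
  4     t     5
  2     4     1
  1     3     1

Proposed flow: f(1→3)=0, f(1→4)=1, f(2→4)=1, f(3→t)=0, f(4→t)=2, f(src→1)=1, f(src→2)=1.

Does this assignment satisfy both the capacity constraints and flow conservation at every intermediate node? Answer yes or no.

Yes

Every edge has 0 ≤ f(e) ≤ cap(e).
At each intermediate node, inflow equals outflow.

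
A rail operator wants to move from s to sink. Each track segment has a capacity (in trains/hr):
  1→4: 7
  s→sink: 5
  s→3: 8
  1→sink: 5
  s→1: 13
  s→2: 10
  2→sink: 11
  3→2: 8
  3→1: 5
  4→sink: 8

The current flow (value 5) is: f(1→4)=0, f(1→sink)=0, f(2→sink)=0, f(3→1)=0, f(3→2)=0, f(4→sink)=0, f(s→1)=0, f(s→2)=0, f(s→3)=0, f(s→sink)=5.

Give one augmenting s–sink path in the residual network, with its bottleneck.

s→2→sink, bottleneck 10

Residual along s→2→sink: s→2: 10, 2→sink: 11.
Bottleneck = min = 10.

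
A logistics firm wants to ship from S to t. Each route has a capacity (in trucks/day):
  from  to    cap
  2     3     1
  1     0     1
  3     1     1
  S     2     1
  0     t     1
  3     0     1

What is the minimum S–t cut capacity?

1

Max flow = 1 (via 1 augmenting path).
In the residual at optimum, the set reachable from S is {S}.
Cut edges: S->2 (cap 1). Sum = 1.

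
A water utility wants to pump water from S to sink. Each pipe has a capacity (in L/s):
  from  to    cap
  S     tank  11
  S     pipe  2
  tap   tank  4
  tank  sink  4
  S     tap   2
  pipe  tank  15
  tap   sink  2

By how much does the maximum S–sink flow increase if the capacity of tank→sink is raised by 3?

3

Original max flow = 6.
After raising cap(tank→sink), augmenting paths through that edge carry 3 more units.
New max flow = 9. Increase = 3.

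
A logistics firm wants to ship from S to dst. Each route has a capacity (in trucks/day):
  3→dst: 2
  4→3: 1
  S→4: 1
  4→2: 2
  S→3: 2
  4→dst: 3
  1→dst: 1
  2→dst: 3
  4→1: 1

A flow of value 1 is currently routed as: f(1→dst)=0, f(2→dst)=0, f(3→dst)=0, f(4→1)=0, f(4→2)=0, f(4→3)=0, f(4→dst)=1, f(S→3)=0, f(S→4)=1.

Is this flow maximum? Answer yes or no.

No

Residual path S→3→dst has bottleneck 2 > 0.
Pushing 2 along it raises the flow to 3, so the given flow is not maximum.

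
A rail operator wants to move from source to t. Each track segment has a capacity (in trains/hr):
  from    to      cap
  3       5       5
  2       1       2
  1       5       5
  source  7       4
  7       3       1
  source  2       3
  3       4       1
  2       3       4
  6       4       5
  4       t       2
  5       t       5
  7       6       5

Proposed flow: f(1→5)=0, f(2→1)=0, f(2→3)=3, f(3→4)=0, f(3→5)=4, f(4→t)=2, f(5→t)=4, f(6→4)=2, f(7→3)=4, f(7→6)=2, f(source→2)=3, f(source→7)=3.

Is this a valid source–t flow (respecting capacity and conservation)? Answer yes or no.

No

Capacity violated on 7→3: flow 4 > capacity 1.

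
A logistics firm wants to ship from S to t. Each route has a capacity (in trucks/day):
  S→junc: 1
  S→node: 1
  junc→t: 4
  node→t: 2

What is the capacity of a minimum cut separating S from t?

Max flow = 2 (via 2 augmenting paths).
In the residual at optimum, the set reachable from S is {S}.
Cut edges: S→node (cap 1), S→junc (cap 1). Sum = 2.

2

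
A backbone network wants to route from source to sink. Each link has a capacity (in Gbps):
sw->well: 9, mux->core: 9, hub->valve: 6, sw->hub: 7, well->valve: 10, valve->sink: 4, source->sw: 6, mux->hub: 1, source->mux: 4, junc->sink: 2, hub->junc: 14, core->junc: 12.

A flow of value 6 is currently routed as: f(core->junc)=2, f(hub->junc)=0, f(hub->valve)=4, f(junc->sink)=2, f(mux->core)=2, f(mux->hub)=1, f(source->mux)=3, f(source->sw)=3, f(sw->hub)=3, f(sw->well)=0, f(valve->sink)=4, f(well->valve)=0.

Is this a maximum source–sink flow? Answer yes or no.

Yes

Residual reachable from source: {core, hub, junc, mux, source, sw, valve, well}; sink is not reachable.
Saturated cut: junc->sink, valve->sink with total capacity 6 = current flow value. Flow is maximum.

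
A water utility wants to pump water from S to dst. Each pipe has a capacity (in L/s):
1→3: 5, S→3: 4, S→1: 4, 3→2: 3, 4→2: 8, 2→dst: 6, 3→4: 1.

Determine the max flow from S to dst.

4

Augment S→3→2→dst: bottleneck 3. Total 3.
Augment S→3→4→2→dst: bottleneck 1. Total 4.
No augmenting path remains in the residual graph.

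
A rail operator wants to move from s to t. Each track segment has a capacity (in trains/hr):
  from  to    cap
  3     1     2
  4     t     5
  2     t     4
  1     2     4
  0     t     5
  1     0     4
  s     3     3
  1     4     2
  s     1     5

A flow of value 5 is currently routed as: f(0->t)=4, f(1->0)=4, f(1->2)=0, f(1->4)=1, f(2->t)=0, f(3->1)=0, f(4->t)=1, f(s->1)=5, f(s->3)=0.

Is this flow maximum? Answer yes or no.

Residual path s->3->1->4->t has bottleneck 1 > 0.
Pushing 1 along it raises the flow to 6, so the given flow is not maximum.

No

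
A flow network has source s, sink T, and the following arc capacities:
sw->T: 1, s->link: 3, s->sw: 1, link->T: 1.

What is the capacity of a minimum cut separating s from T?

2

Max flow = 2 (via 2 augmenting paths).
In the residual at optimum, the set reachable from s is {link, s}.
Cut edges: s->sw (cap 1), link->T (cap 1). Sum = 2.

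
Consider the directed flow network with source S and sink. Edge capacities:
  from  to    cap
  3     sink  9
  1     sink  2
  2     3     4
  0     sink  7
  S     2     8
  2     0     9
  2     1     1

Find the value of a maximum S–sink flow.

Augment S→2→1→sink: bottleneck 1. Total 1.
Augment S→2→0→sink: bottleneck 7. Total 8.
No augmenting path remains in the residual graph.

8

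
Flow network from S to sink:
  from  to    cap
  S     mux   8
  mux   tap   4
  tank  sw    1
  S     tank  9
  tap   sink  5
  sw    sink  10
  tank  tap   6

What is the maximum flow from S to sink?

Augment S->mux->tap->sink: bottleneck 4. Total 4.
Augment S->tank->tap->sink: bottleneck 1. Total 5.
Augment S->tank->sw->sink: bottleneck 1. Total 6.
No augmenting path remains in the residual graph.

6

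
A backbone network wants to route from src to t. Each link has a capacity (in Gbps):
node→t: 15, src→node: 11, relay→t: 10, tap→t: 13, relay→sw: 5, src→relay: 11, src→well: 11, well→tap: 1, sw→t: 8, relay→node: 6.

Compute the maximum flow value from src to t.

Augment src→relay→t: bottleneck 10. Total 10.
Augment src→node→t: bottleneck 11. Total 21.
Augment src→well→tap→t: bottleneck 1. Total 22.
Augment src→relay→node→t: bottleneck 1. Total 23.
No augmenting path remains in the residual graph.

23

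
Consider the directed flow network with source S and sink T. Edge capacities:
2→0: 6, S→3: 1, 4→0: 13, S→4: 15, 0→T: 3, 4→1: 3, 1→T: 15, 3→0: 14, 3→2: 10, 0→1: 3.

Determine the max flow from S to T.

9

Augment S→3→0→T: bottleneck 1. Total 1.
Augment S→4→0→T: bottleneck 2. Total 3.
Augment S→4→1→T: bottleneck 3. Total 6.
Augment S→4→0→1→T: bottleneck 3. Total 9.
No augmenting path remains in the residual graph.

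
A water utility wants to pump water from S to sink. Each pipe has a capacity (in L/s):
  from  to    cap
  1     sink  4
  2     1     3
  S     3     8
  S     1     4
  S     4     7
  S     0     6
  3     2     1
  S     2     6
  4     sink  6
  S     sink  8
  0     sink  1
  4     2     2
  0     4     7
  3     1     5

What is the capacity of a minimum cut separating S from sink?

19

Max flow = 19 (via 4 augmenting paths).
In the residual at optimum, the set reachable from S is {0, 1, 2, 3, 4, S}.
Cut edges: S->sink (cap 8), 0->sink (cap 1), 4->sink (cap 6), 1->sink (cap 4). Sum = 19.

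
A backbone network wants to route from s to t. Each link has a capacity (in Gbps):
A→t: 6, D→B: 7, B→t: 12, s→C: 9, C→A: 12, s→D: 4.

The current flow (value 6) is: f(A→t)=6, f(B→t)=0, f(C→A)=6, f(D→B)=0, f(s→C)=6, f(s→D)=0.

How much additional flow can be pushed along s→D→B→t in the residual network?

4

Residual capacities along the path: s→D: 4, D→B: 7, B→t: 12.
Minimum is 4.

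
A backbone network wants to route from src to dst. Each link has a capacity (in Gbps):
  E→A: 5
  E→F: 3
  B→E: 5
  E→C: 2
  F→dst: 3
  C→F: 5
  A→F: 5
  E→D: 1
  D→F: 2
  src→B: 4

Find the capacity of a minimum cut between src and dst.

Max flow = 3 (via 1 augmenting path).
In the residual at optimum, the set reachable from src is {A, B, C, D, E, F, src}.
Cut edges: F→dst (cap 3). Sum = 3.

3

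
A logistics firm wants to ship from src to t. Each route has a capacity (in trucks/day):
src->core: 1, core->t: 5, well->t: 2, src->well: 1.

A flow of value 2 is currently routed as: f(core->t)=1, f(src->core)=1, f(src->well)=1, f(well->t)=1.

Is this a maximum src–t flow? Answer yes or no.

Yes

Residual reachable from src: {src}; t is not reachable.
Saturated cut: src->well, src->core with total capacity 2 = current flow value. Flow is maximum.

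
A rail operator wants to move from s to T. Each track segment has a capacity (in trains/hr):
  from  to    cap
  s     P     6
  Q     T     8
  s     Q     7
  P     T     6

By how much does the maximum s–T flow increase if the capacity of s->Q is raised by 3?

1

Original max flow = 13.
After raising cap(s->Q), augmenting paths through that edge carry 1 more unit.
New max flow = 14. Increase = 1.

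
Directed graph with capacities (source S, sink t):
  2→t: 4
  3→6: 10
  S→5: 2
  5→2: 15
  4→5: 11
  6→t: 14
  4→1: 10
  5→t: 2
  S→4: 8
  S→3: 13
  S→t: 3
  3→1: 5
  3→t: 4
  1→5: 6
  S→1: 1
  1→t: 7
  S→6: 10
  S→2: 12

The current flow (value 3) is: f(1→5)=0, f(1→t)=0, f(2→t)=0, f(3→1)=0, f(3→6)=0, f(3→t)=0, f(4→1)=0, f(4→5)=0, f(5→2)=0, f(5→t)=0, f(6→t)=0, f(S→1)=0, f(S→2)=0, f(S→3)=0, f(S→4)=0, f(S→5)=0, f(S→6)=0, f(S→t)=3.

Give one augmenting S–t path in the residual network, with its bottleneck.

S→3→t, bottleneck 4

Residual along S→3→t: S→3: 13, 3→t: 4.
Bottleneck = min = 4.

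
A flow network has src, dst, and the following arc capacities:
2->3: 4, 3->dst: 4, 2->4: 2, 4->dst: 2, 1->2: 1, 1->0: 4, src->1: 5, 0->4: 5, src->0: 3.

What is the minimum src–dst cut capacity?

3

Max flow = 3 (via 2 augmenting paths).
In the residual at optimum, the set reachable from src is {0, 1, 4, src}.
Cut edges: 1->2 (cap 1), 4->dst (cap 2). Sum = 3.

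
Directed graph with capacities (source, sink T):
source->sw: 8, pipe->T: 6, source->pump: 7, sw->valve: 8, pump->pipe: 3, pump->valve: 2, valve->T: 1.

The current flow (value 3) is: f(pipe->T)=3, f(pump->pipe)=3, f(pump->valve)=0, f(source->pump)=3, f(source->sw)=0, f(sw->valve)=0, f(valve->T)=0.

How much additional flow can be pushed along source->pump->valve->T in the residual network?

1

Residual capacities along the path: source->pump: 4, pump->valve: 2, valve->T: 1.
Minimum is 1.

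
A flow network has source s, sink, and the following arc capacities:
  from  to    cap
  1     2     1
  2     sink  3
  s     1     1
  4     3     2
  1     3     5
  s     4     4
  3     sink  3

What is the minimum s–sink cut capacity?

Max flow = 3 (via 2 augmenting paths).
In the residual at optimum, the set reachable from s is {4, s}.
Cut edges: s->1 (cap 1), 4->3 (cap 2). Sum = 3.

3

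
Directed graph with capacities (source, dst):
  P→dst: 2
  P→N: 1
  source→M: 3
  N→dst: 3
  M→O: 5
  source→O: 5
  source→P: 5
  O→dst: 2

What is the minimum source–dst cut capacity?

Max flow = 5 (via 3 augmenting paths).
In the residual at optimum, the set reachable from source is {M, O, P, source}.
Cut edges: P→N (cap 1), P→dst (cap 2), O→dst (cap 2). Sum = 5.

5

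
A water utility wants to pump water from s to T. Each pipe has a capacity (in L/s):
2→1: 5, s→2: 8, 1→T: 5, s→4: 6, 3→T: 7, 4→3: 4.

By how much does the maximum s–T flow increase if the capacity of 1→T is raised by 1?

Original max flow = 9.
Edge 1→T does not cross the min cut (source side {2, 4, s}), so extra capacity there cannot help.
New max flow = 9. Increase = 0.

0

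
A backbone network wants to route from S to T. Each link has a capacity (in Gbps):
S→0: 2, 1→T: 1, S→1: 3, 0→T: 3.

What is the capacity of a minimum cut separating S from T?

3

Max flow = 3 (via 2 augmenting paths).
In the residual at optimum, the set reachable from S is {1, S}.
Cut edges: S→0 (cap 2), 1→T (cap 1). Sum = 3.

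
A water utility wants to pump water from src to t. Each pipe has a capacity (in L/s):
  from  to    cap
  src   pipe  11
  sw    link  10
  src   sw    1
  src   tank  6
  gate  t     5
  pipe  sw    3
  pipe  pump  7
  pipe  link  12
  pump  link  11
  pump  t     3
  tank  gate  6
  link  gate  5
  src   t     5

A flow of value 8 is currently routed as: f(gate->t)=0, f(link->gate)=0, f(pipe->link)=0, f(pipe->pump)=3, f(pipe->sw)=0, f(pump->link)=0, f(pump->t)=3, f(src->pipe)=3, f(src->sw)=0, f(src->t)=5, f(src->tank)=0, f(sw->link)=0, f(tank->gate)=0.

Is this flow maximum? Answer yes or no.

Residual path src->tank->gate->t has bottleneck 5 > 0.
Pushing 5 along it raises the flow to 13, so the given flow is not maximum.

No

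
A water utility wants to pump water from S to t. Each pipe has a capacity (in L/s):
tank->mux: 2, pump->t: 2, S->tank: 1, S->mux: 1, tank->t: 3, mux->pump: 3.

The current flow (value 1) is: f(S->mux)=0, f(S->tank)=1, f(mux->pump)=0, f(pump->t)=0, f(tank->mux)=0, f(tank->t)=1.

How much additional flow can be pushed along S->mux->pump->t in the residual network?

1

Residual capacities along the path: S->mux: 1, mux->pump: 3, pump->t: 2.
Minimum is 1.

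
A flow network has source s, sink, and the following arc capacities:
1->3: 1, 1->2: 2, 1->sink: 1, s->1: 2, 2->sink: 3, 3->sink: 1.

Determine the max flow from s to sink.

2

Augment s->1->sink: bottleneck 1. Total 1.
Augment s->1->3->sink: bottleneck 1. Total 2.
No augmenting path remains in the residual graph.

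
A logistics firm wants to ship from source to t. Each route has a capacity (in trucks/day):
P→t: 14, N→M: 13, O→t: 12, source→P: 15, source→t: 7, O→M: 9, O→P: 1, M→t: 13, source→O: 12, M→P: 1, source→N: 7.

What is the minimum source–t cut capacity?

40

Max flow = 40 (via 4 augmenting paths).
In the residual at optimum, the set reachable from source is {P, source}.
Cut edges: source→N (cap 7), source→O (cap 12), source→t (cap 7), P→t (cap 14). Sum = 40.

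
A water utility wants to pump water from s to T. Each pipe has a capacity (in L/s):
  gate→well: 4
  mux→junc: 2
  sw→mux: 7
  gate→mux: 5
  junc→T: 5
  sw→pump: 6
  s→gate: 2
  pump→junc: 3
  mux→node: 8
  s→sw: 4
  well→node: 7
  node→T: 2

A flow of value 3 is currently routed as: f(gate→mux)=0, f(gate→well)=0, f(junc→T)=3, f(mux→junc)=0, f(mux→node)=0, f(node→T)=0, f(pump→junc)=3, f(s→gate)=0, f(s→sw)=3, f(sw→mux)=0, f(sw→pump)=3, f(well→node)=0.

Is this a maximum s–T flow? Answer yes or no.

No

Residual path s→sw→mux→junc→T has bottleneck 1 > 0.
Pushing 1 along it raises the flow to 4, so the given flow is not maximum.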